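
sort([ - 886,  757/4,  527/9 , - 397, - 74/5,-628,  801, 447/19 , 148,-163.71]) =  [ - 886, - 628,  -  397 , - 163.71,- 74/5,447/19, 527/9,  148, 757/4,  801]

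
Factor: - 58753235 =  - 5^1 * 11750647^1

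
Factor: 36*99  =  2^2*3^4*11^1= 3564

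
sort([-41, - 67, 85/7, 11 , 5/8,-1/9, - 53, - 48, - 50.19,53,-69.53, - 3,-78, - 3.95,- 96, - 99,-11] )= [ - 99, - 96, - 78, - 69.53,-67,-53, - 50.19,-48, - 41,-11, - 3.95,- 3, - 1/9,  5/8, 11,85/7,53] 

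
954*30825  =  29407050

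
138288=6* 23048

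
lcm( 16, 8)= 16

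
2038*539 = 1098482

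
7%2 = 1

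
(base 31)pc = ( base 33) ns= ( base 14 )403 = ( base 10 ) 787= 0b1100010011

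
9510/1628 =5 + 685/814 = 5.84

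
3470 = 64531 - 61061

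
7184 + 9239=16423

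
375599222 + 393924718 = 769523940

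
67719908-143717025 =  - 75997117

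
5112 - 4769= 343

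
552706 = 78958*7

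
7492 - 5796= 1696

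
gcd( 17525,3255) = 5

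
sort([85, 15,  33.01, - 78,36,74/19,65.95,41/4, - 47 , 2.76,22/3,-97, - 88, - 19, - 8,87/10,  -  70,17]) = [ - 97 , - 88,-78,-70, - 47,- 19,  -  8,2.76,74/19,22/3,87/10, 41/4, 15,17, 33.01 , 36, 65.95,85] 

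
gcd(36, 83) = 1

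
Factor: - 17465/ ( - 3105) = 3^( - 3)*7^1*23^( - 1) * 499^1  =  3493/621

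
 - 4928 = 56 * ( - 88)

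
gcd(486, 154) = 2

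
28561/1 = 28561= 28561.00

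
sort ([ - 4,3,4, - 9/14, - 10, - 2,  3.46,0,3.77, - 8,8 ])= [ - 10, - 8, - 4, - 2, - 9/14,0, 3, 3.46,3.77,4,8] 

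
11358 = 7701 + 3657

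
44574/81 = 550 + 8/27 = 550.30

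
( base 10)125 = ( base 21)5k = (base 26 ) 4l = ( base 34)3N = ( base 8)175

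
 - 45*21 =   -  945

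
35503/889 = 35503/889 = 39.94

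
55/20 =2 + 3/4 = 2.75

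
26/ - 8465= - 1 + 8439/8465  =  - 0.00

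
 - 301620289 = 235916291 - 537536580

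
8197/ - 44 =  - 8197/44  =  - 186.30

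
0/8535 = 0 = 0.00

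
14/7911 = 14/7911=0.00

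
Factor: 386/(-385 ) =  -  2^1*5^( - 1)*7^( - 1 ) * 11^ ( - 1 ) * 193^1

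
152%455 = 152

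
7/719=7/719 = 0.01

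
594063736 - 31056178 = 563007558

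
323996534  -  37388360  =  286608174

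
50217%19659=10899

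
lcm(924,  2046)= 28644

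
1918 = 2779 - 861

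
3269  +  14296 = 17565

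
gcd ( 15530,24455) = 5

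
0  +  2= 2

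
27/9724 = 27/9724  =  0.00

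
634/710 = 317/355 = 0.89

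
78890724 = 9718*8118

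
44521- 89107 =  - 44586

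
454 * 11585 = 5259590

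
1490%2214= 1490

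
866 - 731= 135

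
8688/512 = 16 + 31/32=16.97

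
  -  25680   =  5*(  -  5136)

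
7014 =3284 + 3730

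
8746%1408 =298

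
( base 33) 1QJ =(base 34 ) 1ns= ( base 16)7ae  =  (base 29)29n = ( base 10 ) 1966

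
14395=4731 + 9664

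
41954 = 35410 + 6544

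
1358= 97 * 14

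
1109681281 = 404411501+705269780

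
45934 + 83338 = 129272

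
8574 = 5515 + 3059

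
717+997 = 1714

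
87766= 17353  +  70413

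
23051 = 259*89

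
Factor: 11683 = 7^1*1669^1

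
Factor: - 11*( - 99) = 3^2*11^2 = 1089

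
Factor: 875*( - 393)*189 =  - 3^4*5^3*7^2*131^1 = -64992375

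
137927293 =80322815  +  57604478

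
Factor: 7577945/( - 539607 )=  - 3^( - 1) * 5^1* 43^ (-1)*47^ ( -1)*89^( - 1 ) * 521^1 * 2909^1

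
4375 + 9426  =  13801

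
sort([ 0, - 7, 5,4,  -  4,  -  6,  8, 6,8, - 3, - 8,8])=[ - 8, - 7, - 6, - 4, - 3,0,4,5, 6  ,  8,8  ,  8]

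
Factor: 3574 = 2^1 * 1787^1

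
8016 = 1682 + 6334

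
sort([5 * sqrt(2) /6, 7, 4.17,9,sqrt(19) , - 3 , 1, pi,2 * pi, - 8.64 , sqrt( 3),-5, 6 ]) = [ - 8.64, - 5, - 3,  1,  5*sqrt( 2) /6,sqrt( 3 ), pi,4.17,  sqrt( 19),6 , 2*pi, 7, 9]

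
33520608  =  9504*3527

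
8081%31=21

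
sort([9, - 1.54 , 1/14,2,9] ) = [ -1.54,1/14, 2,9,9 ]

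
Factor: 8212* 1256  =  10314272 = 2^5*157^1*2053^1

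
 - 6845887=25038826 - 31884713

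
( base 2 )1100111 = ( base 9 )124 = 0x67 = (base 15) 6D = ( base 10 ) 103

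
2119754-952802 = 1166952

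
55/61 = 55/61 = 0.90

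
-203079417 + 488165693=285086276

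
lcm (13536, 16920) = 67680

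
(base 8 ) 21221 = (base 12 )5155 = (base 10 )8849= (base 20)1229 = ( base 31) 96e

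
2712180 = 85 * 31908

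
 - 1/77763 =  - 1/77763 = - 0.00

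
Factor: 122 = 2^1* 61^1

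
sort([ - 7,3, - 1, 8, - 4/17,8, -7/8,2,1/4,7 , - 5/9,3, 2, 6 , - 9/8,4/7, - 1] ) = [ - 7, - 9/8,-1,- 1,-7/8,  -  5/9,-4/17,1/4,4/7, 2, 2,3,  3,6,7,  8,8 ]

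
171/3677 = 171/3677 = 0.05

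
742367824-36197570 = 706170254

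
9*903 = 8127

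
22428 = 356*63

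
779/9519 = 41/501=0.08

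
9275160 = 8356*1110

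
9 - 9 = 0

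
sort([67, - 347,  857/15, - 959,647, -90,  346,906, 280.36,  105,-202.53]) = [ - 959,-347, - 202.53, - 90,  857/15,67,  105,280.36,346,647 , 906]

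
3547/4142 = 3547/4142 =0.86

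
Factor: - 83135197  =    -  617^1 * 134741^1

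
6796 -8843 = - 2047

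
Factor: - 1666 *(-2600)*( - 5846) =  - 25322533600= -2^5*5^2* 7^2 *13^1*17^1*37^1 * 79^1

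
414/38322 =23/2129 =0.01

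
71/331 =71/331 = 0.21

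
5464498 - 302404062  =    -  296939564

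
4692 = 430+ 4262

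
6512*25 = 162800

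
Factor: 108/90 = 6/5= 2^1*3^1*5^( - 1 ) 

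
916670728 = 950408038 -33737310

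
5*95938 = 479690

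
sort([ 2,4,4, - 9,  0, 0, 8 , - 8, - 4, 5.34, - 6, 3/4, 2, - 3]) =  [ -9, - 8, - 6, - 4 , - 3, 0,0, 3/4, 2,  2, 4,4, 5.34, 8 ] 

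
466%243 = 223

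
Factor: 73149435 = 3^2*5^1*1625543^1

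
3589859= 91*39449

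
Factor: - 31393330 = -2^1*5^1*3139333^1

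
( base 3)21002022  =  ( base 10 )5165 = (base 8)12055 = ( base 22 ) aeh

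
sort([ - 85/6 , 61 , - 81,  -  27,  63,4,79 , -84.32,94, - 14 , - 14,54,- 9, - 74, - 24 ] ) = [-84.32,-81 , - 74, - 27 , - 24, - 85/6, - 14  , - 14 , - 9, 4, 54,61 , 63,  79, 94 ] 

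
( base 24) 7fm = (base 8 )10476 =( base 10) 4414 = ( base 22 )92e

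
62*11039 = 684418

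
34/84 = 17/42 =0.40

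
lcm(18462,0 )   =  0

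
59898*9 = 539082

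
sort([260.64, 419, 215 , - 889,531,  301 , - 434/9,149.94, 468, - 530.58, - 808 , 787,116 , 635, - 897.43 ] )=[ - 897.43, - 889, - 808, - 530.58,-434/9,116, 149.94, 215,  260.64,301, 419, 468, 531, 635, 787 ] 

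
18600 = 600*31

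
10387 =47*221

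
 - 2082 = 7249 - 9331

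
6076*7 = 42532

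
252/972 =7/27 =0.26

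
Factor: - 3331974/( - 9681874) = 1665987/4840937 = 3^1*17^( - 1 ) * 163^( - 1 )*557^1*997^1*1747^( - 1 )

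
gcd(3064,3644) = 4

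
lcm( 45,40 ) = 360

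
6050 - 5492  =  558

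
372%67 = 37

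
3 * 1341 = 4023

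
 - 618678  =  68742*( - 9 )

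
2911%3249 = 2911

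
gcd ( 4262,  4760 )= 2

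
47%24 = 23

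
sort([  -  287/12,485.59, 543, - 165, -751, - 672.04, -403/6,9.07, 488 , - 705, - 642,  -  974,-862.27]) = [- 974, - 862.27,-751,  -  705,- 672.04 ,-642, - 165, - 403/6,-287/12, 9.07, 485.59, 488,543] 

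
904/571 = 1 + 333/571 = 1.58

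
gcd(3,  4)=1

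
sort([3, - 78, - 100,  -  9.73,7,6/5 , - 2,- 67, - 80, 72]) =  [ - 100, - 80, - 78 ,-67, - 9.73, - 2, 6/5,3,7,  72 ] 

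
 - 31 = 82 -113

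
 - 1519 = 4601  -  6120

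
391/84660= 23/4980 = 0.00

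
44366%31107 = 13259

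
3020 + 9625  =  12645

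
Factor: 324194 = 2^1*13^1*37^1*337^1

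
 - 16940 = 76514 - 93454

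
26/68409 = 26/68409 = 0.00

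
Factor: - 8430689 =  - 8430689^1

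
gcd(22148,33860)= 4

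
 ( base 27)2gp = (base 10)1915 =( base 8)3573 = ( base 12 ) 1137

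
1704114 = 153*11138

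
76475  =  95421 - 18946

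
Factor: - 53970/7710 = - 7^1 = - 7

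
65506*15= 982590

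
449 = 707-258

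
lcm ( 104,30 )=1560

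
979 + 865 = 1844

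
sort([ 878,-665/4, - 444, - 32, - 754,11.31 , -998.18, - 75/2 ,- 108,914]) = [ - 998.18,  -  754, - 444, - 665/4, - 108, - 75/2, - 32, 11.31 , 878,914]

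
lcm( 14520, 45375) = 363000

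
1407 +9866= 11273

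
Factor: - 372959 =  - 79^1*4721^1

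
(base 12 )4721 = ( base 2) 1111100001001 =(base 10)7945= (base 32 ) 7o9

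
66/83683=66/83683 = 0.00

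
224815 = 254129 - 29314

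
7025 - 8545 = -1520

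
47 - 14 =33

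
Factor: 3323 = 3323^1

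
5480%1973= 1534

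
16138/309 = 16138/309 =52.23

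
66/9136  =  33/4568 = 0.01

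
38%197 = 38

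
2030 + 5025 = 7055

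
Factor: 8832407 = 8832407^1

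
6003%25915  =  6003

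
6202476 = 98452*63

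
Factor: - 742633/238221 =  - 3^ ( - 4)*17^( - 1)*41^1*59^1*173^(- 1)*307^1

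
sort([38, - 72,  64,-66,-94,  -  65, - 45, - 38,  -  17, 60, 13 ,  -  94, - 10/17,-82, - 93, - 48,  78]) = [- 94  ,-94, - 93, - 82, - 72,-66, -65,-48, - 45, - 38, - 17 ,-10/17,13  ,  38,60,64,78]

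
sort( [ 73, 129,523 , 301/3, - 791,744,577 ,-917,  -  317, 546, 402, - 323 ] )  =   [- 917,- 791 , - 323,-317,73 , 301/3,129,402,523 , 546,  577,744]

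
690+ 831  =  1521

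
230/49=4 + 34/49= 4.69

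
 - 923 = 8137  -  9060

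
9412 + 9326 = 18738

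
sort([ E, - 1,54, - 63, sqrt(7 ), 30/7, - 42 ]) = [ - 63, - 42, - 1, sqrt(7) , E, 30/7,  54 ]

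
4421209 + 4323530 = 8744739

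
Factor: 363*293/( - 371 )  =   - 106359/371 = - 3^1*7^( - 1 )*11^2*53^( - 1)*293^1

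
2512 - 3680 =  - 1168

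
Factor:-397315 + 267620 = -5^1*25939^1 =-129695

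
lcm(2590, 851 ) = 59570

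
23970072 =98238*244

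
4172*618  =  2578296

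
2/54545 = 2/54545 = 0.00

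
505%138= 91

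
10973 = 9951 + 1022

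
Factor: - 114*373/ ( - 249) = 14174/83 = 2^1*19^1* 83^(-1)*373^1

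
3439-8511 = -5072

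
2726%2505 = 221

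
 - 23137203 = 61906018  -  85043221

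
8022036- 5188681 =2833355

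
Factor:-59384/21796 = -2^1 * 13^1*571^1*5449^(-1 ) = - 14846/5449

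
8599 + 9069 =17668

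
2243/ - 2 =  - 2243/2 = - 1121.50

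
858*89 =76362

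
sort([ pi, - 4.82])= [ - 4.82,pi]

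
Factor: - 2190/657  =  - 2^1 *3^ ( - 1 ) * 5^1=- 10/3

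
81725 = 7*11675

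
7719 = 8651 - 932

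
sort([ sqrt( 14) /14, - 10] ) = [ - 10,sqrt( 14)/14]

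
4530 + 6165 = 10695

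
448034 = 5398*83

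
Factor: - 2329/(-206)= 2^( - 1) * 17^1*103^( - 1) * 137^1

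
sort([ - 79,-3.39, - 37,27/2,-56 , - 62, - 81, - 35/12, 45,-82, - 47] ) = [ - 82,-81, - 79, -62, - 56, - 47,  -  37,-3.39,-35/12,27/2, 45 ]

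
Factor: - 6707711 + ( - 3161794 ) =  - 3^1*5^1*239^1*2753^1 = -9869505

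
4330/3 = 4330/3 = 1443.33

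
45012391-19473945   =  25538446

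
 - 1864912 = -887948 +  - 976964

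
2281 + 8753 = 11034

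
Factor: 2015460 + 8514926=10530386 = 2^1 * 5265193^1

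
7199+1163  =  8362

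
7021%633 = 58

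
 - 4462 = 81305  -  85767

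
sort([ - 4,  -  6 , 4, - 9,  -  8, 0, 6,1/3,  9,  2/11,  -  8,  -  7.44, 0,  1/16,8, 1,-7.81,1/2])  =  [ - 9,  -  8, - 8,-7.81, - 7.44, - 6,  -  4, 0 , 0,  1/16,2/11,  1/3, 1/2 , 1, 4,  6 , 8,9 ] 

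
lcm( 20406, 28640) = 1632480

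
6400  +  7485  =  13885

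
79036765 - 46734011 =32302754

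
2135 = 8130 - 5995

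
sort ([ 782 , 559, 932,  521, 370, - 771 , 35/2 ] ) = [ - 771, 35/2, 370, 521,559,782, 932]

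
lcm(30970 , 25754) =2446630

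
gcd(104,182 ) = 26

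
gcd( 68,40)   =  4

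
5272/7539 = 5272/7539 =0.70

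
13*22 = 286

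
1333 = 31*43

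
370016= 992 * 373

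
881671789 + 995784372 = 1877456161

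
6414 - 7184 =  - 770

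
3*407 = 1221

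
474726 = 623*762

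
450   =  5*90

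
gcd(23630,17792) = 278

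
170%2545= 170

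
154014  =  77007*2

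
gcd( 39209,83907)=1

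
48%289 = 48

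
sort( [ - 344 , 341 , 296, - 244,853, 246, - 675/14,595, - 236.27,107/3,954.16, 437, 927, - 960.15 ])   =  [ - 960.15,-344, - 244, - 236.27, - 675/14,107/3, 246,296, 341, 437,595,853, 927,954.16]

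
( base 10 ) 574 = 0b1000111110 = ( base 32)hu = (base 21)167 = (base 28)KE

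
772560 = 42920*18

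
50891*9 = 458019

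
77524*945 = 73260180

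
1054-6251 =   -  5197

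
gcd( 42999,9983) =1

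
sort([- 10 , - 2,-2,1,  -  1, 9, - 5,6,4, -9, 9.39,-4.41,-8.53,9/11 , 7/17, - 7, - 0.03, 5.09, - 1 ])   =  [ - 10,-9  ,-8.53,-7, - 5,  -  4.41, - 2,-2,-1,  -  1, - 0.03, 7/17 , 9/11,  1, 4, 5.09 , 6 , 9 , 9.39 ]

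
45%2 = 1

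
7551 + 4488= 12039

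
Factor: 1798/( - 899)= - 2^1=-  2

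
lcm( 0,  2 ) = 0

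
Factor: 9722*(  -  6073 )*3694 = -2^2* 1847^1*4861^1*6073^1=   - 218100061964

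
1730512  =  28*61804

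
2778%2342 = 436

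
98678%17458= 11388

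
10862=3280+7582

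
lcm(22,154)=154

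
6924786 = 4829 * 1434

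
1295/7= 185 = 185.00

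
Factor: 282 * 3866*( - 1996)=  -  2^4*3^1*47^1*499^1*1933^1 = - 2176063152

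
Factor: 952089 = 3^1*317363^1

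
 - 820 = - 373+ - 447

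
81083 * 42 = 3405486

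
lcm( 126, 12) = 252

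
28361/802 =28361/802 = 35.36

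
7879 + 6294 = 14173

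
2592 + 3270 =5862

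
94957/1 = 94957 = 94957.00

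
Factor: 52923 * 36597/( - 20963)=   -  1936823031/20963=- 3^2*11^1 * 13^1*23^1*59^1*1109^1*20963^( - 1)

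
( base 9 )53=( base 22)24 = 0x30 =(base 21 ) 26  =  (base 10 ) 48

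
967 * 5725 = 5536075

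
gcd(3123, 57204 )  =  9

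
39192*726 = 28453392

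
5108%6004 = 5108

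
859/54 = 15 + 49/54 = 15.91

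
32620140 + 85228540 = 117848680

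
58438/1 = 58438 = 58438.00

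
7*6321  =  44247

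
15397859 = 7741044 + 7656815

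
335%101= 32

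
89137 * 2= 178274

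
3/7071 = 1/2357 = 0.00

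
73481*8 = 587848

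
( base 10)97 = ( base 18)57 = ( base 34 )2t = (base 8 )141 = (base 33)2V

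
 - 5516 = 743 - 6259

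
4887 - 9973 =  -  5086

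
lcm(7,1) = 7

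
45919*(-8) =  - 367352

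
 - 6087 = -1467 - 4620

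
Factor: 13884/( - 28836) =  - 3^( - 3 )*13^1 =- 13/27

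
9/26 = 9/26 =0.35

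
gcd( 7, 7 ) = 7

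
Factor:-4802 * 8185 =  - 39304370= -2^1*5^1*7^4*1637^1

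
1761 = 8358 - 6597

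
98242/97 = 98242/97 = 1012.80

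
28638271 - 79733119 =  - 51094848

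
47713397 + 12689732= 60403129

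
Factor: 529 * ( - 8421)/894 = -1484903/298  =  -  2^ ( - 1 )*7^1*23^2 *149^( - 1)*401^1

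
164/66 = 2 + 16/33 = 2.48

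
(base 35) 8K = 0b100101100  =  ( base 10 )300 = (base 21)e6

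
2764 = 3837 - 1073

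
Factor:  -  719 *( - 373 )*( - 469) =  - 7^1*67^1*373^1*719^1=- 125779703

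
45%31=14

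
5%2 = 1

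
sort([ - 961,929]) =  [ - 961, 929] 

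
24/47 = 24/47 = 0.51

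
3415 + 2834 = 6249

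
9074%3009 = 47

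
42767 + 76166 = 118933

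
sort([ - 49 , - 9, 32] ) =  [ - 49, - 9 , 32] 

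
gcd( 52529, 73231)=1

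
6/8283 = 2/2761  =  0.00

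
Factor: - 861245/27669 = - 3^(  -  1)*5^1 * 7^1 * 11^1*23^( - 1)*401^( - 1 )*2237^1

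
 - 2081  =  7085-9166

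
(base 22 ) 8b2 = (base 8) 10024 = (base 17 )E42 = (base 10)4116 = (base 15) 1346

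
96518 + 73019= 169537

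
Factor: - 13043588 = - 2^2*3260897^1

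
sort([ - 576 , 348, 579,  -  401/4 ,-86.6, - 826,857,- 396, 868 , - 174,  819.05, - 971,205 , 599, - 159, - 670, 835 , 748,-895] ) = [-971, - 895, - 826, - 670 , - 576, -396,-174 ,-159, - 401/4,  -  86.6,205,348 , 579,  599,748, 819.05, 835,  857, 868] 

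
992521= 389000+603521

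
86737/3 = 28912 +1/3 = 28912.33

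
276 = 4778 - 4502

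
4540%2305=2235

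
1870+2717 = 4587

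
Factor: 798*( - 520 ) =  - 2^4* 3^1*5^1*7^1*13^1*19^1  =  - 414960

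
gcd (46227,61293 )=3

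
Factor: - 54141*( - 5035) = 272599935=3^1*5^1 * 19^1*53^1*18047^1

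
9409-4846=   4563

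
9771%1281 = 804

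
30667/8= 3833 + 3/8 = 3833.38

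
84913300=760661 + 84152639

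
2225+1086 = 3311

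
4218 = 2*2109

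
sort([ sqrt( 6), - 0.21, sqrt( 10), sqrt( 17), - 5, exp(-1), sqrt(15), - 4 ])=[ - 5, - 4, - 0.21, exp( - 1), sqrt ( 6 ), sqrt( 10), sqrt(15), sqrt(17)]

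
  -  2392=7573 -9965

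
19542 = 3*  6514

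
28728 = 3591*8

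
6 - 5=1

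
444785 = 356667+88118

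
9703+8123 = 17826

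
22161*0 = 0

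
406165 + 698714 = 1104879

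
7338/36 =203 + 5/6 = 203.83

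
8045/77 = 104  +  37/77 = 104.48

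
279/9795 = 93/3265 = 0.03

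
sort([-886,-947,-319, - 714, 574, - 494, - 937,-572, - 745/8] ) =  [ - 947, - 937 , - 886,- 714,-572,  -  494 ,-319 ,- 745/8  ,  574 ]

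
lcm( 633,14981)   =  44943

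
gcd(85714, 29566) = 2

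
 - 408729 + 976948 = 568219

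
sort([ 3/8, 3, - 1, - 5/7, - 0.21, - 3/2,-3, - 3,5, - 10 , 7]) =[ - 10, - 3, - 3,- 3/2, - 1, - 5/7, - 0.21, 3/8, 3, 5, 7] 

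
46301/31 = 46301/31 = 1493.58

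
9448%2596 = 1660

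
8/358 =4/179 = 0.02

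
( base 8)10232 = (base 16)109a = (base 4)1002122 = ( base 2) 1000010011010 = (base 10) 4250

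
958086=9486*101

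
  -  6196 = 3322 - 9518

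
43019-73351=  - 30332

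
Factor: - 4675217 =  - 4675217^1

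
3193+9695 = 12888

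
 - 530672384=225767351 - 756439735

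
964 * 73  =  70372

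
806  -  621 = 185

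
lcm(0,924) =0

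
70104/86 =815 + 7/43 = 815.16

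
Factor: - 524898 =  - 2^1*3^2*11^2* 241^1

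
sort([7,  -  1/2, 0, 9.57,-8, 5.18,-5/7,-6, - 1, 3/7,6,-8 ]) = [  -  8,-8 , - 6, - 1, - 5/7,-1/2, 0, 3/7, 5.18, 6,7, 9.57 ] 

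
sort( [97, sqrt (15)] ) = [sqrt( 15 ), 97]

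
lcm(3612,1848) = 79464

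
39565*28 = 1107820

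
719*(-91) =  - 65429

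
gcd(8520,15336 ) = 1704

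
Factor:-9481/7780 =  - 2^( - 2) * 5^ ( - 1)* 19^1*389^( - 1)*499^1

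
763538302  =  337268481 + 426269821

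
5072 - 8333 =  - 3261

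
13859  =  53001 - 39142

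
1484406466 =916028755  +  568377711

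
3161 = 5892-2731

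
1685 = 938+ 747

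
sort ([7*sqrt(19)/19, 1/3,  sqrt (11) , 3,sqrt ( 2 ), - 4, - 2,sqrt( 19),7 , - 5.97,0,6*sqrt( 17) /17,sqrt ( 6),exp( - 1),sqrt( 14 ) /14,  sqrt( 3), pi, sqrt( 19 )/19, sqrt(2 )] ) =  [  -  5.97, - 4, - 2,0, sqrt( 19)/19, sqrt( 14)/14,1/3,  exp( - 1), sqrt ( 2 ),  sqrt( 2),6*sqrt(17)/17, 7*sqrt(19)/19,sqrt ( 3),sqrt( 6 ),3,pi,  sqrt ( 11 ),sqrt( 19 ), 7] 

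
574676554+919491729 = 1494168283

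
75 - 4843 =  - 4768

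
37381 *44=1644764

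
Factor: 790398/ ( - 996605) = -2^1 * 3^4 * 5^ ( - 1)*7^1*17^1*41^1*199321^( - 1)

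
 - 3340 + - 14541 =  - 17881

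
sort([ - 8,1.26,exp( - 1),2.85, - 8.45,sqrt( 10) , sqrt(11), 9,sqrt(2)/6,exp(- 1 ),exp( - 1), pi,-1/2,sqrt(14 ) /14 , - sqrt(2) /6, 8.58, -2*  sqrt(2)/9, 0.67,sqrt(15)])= [ - 8.45, - 8, - 1/2, -2*sqrt(2 )/9, - sqrt( 2)/6, sqrt(2 )/6,sqrt(14)/14,exp( -1 ),exp( - 1 ), exp( - 1 ),0.67, 1.26,  2.85 , pi, sqrt(10 ),sqrt(11), sqrt( 15 ), 8.58,9] 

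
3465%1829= 1636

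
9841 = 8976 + 865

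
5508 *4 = 22032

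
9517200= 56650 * 168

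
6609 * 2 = 13218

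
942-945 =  - 3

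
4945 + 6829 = 11774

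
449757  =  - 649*( - 693)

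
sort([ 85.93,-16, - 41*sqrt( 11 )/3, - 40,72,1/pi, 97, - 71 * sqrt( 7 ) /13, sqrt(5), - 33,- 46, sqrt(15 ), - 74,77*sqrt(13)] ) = [ - 74,-46,-41*sqrt( 11 )/3, -40,- 33 , - 16, - 71*sqrt(7 )/13,1/pi, sqrt(5),sqrt( 15 ), 72, 85.93,97,77*sqrt(13) ] 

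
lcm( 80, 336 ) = 1680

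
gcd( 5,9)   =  1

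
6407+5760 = 12167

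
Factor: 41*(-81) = - 3^4 * 41^1 = -3321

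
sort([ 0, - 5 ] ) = [ - 5, 0] 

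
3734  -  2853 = 881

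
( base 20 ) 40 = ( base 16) 50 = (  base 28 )2O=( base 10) 80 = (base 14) 5a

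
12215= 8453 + 3762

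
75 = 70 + 5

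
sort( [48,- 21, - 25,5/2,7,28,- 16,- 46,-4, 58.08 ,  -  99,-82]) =[- 99, - 82, - 46,  -  25, - 21,  -  16,-4, 5/2,7,28,48, 58.08]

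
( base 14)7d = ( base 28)3r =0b1101111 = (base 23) 4j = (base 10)111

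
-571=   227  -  798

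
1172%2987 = 1172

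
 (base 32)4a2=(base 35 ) 3L8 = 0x1142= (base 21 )A08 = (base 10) 4418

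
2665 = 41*65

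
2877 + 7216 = 10093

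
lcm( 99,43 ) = 4257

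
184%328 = 184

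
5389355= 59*91345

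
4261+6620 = 10881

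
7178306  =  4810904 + 2367402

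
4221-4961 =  - 740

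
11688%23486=11688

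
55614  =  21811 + 33803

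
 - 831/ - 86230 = 831/86230 =0.01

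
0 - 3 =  - 3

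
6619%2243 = 2133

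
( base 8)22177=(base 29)b35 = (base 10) 9343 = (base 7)36145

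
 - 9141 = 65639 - 74780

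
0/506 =0 = 0.00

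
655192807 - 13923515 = 641269292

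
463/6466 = 463/6466 = 0.07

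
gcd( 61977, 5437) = 1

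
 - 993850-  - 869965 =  -123885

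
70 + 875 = 945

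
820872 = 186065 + 634807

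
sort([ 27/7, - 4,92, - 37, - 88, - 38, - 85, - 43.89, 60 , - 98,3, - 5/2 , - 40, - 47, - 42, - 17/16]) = [ - 98, - 88, - 85, - 47, - 43.89,-42, - 40, - 38,  -  37, - 4, - 5/2,-17/16,3,27/7,60,92]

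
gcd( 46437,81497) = 1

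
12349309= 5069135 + 7280174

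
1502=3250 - 1748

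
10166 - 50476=  -  40310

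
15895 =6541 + 9354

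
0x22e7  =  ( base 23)GKB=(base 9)13227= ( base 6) 105211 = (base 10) 8935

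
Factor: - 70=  - 2^1 * 5^1*7^1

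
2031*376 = 763656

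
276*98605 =27214980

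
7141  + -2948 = 4193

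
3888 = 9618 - 5730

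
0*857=0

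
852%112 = 68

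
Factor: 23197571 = 17^1*139^1*9817^1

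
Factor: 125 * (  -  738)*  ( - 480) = 44280000 = 2^6*3^3 * 5^4 * 41^1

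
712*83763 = 59639256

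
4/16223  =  4/16223 = 0.00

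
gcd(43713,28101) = 3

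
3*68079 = 204237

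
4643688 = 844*5502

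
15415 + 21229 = 36644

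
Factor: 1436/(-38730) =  - 718/19365 = -2^1 * 3^( - 1)*5^( - 1 )*359^1*1291^( -1)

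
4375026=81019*54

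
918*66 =60588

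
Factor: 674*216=145584  =  2^4*3^3*337^1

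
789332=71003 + 718329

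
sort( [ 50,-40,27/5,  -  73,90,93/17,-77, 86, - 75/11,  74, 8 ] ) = [-77, - 73, - 40, - 75/11,27/5,93/17, 8,50, 74,86, 90]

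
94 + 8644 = 8738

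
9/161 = 9/161 =0.06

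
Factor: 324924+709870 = 2^1 * 563^1 * 919^1=1034794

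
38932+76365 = 115297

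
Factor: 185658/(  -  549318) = -97/287=- 7^ ( - 1)*41^( - 1)*97^1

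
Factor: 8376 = 2^3*3^1*349^1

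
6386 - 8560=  - 2174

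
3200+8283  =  11483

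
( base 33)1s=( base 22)2h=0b111101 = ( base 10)61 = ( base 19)34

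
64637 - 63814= 823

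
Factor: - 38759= - 7^3*  113^1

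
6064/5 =6064/5= 1212.80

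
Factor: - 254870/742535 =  - 50974/148507 = - 2^1*7^1*11^1 * 97^( - 1)*331^1 * 1531^( - 1 )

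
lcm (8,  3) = 24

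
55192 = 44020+11172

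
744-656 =88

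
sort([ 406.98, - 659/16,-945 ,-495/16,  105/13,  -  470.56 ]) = [- 945, - 470.56 , - 659/16, - 495/16, 105/13, 406.98]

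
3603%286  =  171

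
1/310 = 1/310 = 0.00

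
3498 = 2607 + 891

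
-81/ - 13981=81/13981 = 0.01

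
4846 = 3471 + 1375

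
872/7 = 872/7 = 124.57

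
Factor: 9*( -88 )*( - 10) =2^4*3^2*5^1*11^1 = 7920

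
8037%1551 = 282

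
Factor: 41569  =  11^1*3779^1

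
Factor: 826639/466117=11^1*29^(-1 )*16073^(-1 )  *75149^1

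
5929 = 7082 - 1153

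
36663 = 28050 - - 8613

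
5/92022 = 5/92022 = 0.00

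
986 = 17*58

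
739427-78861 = 660566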